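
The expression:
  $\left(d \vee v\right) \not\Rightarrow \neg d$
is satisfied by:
  {d: True}


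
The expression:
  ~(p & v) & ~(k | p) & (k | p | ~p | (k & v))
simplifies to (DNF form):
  ~k & ~p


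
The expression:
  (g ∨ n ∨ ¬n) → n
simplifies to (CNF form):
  n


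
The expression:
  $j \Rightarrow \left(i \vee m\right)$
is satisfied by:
  {i: True, m: True, j: False}
  {i: True, m: False, j: False}
  {m: True, i: False, j: False}
  {i: False, m: False, j: False}
  {i: True, j: True, m: True}
  {i: True, j: True, m: False}
  {j: True, m: True, i: False}


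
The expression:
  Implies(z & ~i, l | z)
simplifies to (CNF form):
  True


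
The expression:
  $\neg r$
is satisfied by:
  {r: False}


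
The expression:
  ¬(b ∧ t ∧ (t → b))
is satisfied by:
  {t: False, b: False}
  {b: True, t: False}
  {t: True, b: False}


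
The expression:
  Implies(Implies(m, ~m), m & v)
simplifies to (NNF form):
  m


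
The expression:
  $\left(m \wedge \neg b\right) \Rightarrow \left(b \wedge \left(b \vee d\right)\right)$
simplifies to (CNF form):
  $b \vee \neg m$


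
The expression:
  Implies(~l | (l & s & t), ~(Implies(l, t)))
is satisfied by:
  {l: True, s: False, t: False}
  {t: True, l: True, s: False}
  {s: True, l: True, t: False}


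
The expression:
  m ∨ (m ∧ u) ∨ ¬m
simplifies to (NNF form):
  True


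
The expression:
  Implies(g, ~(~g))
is always true.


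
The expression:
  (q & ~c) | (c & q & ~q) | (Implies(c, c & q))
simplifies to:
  q | ~c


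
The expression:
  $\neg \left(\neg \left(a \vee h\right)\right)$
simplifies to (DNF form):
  $a \vee h$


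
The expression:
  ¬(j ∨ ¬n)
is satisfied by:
  {n: True, j: False}


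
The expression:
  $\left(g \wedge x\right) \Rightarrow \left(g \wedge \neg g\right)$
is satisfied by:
  {g: False, x: False}
  {x: True, g: False}
  {g: True, x: False}


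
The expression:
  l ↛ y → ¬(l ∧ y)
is always true.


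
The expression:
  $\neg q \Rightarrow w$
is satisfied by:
  {q: True, w: True}
  {q: True, w: False}
  {w: True, q: False}


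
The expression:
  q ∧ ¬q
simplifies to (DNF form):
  False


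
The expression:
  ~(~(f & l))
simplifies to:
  f & l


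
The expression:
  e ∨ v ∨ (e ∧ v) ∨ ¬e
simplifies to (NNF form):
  True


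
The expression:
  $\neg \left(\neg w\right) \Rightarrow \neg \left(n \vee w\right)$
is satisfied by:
  {w: False}


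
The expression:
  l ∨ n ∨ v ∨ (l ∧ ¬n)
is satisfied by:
  {v: True, n: True, l: True}
  {v: True, n: True, l: False}
  {v: True, l: True, n: False}
  {v: True, l: False, n: False}
  {n: True, l: True, v: False}
  {n: True, l: False, v: False}
  {l: True, n: False, v: False}


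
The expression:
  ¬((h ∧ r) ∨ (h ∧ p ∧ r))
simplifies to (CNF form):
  ¬h ∨ ¬r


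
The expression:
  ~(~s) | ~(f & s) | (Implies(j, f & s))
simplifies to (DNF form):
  True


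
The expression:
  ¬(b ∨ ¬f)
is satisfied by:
  {f: True, b: False}


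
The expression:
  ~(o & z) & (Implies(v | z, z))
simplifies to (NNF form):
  (z & ~o) | (~v & ~z)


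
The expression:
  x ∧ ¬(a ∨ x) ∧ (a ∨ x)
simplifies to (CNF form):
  False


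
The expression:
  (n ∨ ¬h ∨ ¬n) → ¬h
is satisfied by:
  {h: False}


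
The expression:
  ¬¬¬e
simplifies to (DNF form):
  ¬e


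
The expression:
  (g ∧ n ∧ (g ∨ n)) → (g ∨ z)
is always true.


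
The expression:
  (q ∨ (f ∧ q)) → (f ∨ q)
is always true.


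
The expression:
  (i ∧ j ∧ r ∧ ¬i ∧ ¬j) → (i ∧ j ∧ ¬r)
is always true.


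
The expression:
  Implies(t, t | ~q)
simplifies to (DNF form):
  True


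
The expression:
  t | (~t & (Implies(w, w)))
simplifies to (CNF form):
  True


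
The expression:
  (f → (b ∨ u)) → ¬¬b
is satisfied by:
  {b: True, f: True, u: False}
  {b: True, f: False, u: False}
  {b: True, u: True, f: True}
  {b: True, u: True, f: False}
  {f: True, u: False, b: False}


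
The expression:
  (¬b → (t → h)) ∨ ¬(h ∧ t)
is always true.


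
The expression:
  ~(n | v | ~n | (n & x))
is never true.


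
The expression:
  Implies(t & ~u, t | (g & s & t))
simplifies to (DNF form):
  True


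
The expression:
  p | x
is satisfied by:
  {x: True, p: True}
  {x: True, p: False}
  {p: True, x: False}


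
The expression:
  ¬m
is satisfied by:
  {m: False}


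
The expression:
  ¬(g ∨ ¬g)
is never true.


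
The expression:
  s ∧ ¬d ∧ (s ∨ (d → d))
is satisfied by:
  {s: True, d: False}


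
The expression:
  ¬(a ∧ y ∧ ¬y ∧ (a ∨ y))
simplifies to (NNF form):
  True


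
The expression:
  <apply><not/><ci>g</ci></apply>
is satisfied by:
  {g: False}


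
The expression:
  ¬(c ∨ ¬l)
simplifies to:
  l ∧ ¬c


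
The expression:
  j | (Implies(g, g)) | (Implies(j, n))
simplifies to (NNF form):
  True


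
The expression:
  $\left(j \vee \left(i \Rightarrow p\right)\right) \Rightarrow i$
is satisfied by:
  {i: True}


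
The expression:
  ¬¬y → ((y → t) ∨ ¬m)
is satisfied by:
  {t: True, m: False, y: False}
  {m: False, y: False, t: False}
  {y: True, t: True, m: False}
  {y: True, m: False, t: False}
  {t: True, m: True, y: False}
  {m: True, t: False, y: False}
  {y: True, m: True, t: True}


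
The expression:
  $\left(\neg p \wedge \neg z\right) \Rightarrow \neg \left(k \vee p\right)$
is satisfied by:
  {p: True, z: True, k: False}
  {p: True, k: False, z: False}
  {z: True, k: False, p: False}
  {z: False, k: False, p: False}
  {p: True, z: True, k: True}
  {p: True, k: True, z: False}
  {z: True, k: True, p: False}


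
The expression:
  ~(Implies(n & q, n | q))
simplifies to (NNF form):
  False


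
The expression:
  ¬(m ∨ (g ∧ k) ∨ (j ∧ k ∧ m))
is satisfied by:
  {g: False, m: False, k: False}
  {k: True, g: False, m: False}
  {g: True, k: False, m: False}


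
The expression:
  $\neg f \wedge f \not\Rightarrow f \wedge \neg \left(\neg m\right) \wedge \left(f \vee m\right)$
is never true.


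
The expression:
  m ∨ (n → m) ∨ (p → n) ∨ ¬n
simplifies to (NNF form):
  True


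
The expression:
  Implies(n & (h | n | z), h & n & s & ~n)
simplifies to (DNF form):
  ~n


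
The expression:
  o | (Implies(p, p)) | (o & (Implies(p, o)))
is always true.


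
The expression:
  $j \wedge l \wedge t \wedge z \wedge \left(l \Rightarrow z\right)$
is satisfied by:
  {t: True, z: True, j: True, l: True}


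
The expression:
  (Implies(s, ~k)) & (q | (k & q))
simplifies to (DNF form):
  (q & ~k) | (q & ~s)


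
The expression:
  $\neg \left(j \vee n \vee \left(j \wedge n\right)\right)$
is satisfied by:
  {n: False, j: False}


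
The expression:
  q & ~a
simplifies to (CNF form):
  q & ~a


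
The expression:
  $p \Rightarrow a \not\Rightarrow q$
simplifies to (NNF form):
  $\left(a \wedge \neg q\right) \vee \neg p$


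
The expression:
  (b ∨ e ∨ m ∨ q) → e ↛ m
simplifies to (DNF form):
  (e ∧ ¬m) ∨ (e ∧ ¬b ∧ ¬m) ∨ (e ∧ ¬m ∧ ¬q) ∨ (¬b ∧ ¬m ∧ ¬q)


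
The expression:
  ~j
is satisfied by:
  {j: False}


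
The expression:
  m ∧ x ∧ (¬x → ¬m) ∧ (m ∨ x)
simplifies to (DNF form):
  m ∧ x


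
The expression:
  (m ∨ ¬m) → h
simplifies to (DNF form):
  h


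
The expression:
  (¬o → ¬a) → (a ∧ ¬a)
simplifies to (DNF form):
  a ∧ ¬o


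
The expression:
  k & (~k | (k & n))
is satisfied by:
  {n: True, k: True}


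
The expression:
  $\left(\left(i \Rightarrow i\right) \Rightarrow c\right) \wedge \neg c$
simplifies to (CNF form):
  $\text{False}$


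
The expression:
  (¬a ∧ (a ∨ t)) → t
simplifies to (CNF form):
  True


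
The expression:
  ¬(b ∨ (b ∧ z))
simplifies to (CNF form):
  ¬b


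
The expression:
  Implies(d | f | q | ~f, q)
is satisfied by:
  {q: True}


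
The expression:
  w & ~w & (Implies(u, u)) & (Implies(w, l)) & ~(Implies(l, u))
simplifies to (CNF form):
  False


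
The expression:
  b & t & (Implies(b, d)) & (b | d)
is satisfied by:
  {t: True, b: True, d: True}


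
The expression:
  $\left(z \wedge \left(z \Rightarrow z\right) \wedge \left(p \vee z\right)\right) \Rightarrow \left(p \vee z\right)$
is always true.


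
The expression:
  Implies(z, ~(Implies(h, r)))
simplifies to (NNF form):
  ~z | (h & ~r)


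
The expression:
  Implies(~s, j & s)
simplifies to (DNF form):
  s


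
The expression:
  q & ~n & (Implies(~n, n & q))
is never true.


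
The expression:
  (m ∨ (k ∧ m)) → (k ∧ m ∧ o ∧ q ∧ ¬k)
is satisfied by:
  {m: False}


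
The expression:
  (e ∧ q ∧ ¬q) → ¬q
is always true.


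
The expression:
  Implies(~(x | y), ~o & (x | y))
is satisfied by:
  {y: True, x: True}
  {y: True, x: False}
  {x: True, y: False}


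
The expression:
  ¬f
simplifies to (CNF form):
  ¬f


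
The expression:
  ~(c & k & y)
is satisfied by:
  {k: False, y: False, c: False}
  {c: True, k: False, y: False}
  {y: True, k: False, c: False}
  {c: True, y: True, k: False}
  {k: True, c: False, y: False}
  {c: True, k: True, y: False}
  {y: True, k: True, c: False}


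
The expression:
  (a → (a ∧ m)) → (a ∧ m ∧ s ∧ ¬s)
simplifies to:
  a ∧ ¬m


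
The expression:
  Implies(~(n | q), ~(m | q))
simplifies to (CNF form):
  n | q | ~m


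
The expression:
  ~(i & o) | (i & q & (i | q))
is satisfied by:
  {q: True, o: False, i: False}
  {o: False, i: False, q: False}
  {i: True, q: True, o: False}
  {i: True, o: False, q: False}
  {q: True, o: True, i: False}
  {o: True, q: False, i: False}
  {i: True, o: True, q: True}


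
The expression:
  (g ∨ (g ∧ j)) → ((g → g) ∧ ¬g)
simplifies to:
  ¬g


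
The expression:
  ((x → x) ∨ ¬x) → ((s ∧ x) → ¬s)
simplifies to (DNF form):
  ¬s ∨ ¬x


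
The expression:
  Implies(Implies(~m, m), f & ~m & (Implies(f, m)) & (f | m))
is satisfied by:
  {m: False}


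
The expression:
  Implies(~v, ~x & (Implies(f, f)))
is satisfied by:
  {v: True, x: False}
  {x: False, v: False}
  {x: True, v: True}


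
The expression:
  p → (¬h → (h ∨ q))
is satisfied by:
  {q: True, h: True, p: False}
  {q: True, p: False, h: False}
  {h: True, p: False, q: False}
  {h: False, p: False, q: False}
  {q: True, h: True, p: True}
  {q: True, p: True, h: False}
  {h: True, p: True, q: False}


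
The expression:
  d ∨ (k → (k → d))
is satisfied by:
  {d: True, k: False}
  {k: False, d: False}
  {k: True, d: True}


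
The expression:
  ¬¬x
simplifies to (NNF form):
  x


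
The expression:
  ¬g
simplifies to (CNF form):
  ¬g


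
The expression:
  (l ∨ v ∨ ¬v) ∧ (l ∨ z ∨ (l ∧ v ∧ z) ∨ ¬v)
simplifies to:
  l ∨ z ∨ ¬v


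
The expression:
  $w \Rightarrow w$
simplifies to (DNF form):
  $\text{True}$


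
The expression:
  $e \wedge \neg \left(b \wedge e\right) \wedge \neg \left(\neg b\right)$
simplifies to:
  $\text{False}$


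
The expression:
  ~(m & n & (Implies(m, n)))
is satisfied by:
  {m: False, n: False}
  {n: True, m: False}
  {m: True, n: False}


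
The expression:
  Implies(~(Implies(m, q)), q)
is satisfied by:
  {q: True, m: False}
  {m: False, q: False}
  {m: True, q: True}


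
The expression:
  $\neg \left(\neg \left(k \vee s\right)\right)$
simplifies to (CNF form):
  $k \vee s$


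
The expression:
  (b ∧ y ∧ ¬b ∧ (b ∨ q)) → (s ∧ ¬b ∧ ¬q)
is always true.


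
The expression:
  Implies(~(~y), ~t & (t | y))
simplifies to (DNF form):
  ~t | ~y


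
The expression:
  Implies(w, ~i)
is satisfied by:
  {w: False, i: False}
  {i: True, w: False}
  {w: True, i: False}


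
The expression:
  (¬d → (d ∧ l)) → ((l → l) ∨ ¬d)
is always true.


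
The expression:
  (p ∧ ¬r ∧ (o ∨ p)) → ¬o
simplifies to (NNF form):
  r ∨ ¬o ∨ ¬p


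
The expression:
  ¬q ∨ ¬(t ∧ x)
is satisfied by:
  {t: False, x: False, q: False}
  {q: True, t: False, x: False}
  {x: True, t: False, q: False}
  {q: True, x: True, t: False}
  {t: True, q: False, x: False}
  {q: True, t: True, x: False}
  {x: True, t: True, q: False}


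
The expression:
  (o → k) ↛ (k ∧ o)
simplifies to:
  ¬o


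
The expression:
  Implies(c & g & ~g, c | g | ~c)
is always true.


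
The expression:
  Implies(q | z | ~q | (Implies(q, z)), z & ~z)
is never true.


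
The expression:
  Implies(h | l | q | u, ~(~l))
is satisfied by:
  {l: True, u: False, q: False, h: False}
  {l: True, h: True, u: False, q: False}
  {l: True, q: True, u: False, h: False}
  {l: True, h: True, q: True, u: False}
  {l: True, u: True, q: False, h: False}
  {l: True, h: True, u: True, q: False}
  {l: True, q: True, u: True, h: False}
  {l: True, h: True, q: True, u: True}
  {h: False, u: False, q: False, l: False}


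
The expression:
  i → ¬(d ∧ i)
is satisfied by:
  {d: False, i: False}
  {i: True, d: False}
  {d: True, i: False}


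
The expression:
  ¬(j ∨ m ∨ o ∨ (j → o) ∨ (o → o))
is never true.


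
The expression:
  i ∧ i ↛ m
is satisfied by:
  {i: True, m: False}


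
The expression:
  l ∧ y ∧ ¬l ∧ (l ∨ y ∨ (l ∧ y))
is never true.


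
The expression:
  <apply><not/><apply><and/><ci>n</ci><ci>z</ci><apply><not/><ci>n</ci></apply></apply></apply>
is always true.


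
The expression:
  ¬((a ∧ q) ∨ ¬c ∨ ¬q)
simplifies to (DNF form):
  c ∧ q ∧ ¬a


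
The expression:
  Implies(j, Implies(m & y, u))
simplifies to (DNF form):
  u | ~j | ~m | ~y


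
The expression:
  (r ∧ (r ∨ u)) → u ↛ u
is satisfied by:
  {r: False}


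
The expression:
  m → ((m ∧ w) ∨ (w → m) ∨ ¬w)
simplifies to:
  True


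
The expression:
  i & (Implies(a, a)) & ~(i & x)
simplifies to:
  i & ~x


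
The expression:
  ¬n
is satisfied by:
  {n: False}


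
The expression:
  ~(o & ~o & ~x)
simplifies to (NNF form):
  True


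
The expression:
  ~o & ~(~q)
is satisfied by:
  {q: True, o: False}


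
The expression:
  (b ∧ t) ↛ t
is never true.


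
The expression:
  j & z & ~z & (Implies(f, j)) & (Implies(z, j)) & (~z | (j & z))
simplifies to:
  False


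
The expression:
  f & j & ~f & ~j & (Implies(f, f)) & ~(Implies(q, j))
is never true.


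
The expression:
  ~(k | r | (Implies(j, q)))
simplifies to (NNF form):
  j & ~k & ~q & ~r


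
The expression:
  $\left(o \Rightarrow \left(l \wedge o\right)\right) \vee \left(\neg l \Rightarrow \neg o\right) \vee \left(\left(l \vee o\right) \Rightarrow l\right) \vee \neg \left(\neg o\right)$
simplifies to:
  $\text{True}$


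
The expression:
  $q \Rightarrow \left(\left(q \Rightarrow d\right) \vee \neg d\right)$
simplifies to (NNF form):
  $\text{True}$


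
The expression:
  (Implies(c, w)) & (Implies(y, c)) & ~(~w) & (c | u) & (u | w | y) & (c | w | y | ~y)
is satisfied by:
  {c: True, u: True, w: True, y: False}
  {c: True, w: True, u: False, y: False}
  {y: True, c: True, u: True, w: True}
  {y: True, c: True, w: True, u: False}
  {u: True, w: True, y: False, c: False}


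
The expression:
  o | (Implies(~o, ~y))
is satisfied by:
  {o: True, y: False}
  {y: False, o: False}
  {y: True, o: True}


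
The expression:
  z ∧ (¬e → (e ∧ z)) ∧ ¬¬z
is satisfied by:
  {z: True, e: True}


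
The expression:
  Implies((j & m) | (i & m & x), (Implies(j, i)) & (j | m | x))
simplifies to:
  i | ~j | ~m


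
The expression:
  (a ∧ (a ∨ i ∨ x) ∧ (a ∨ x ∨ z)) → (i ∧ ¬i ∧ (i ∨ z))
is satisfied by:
  {a: False}


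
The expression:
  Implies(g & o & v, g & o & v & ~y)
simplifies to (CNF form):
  ~g | ~o | ~v | ~y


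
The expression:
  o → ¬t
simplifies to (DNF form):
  ¬o ∨ ¬t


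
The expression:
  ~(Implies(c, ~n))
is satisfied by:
  {c: True, n: True}


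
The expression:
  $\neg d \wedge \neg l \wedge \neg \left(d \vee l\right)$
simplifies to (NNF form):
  $\neg d \wedge \neg l$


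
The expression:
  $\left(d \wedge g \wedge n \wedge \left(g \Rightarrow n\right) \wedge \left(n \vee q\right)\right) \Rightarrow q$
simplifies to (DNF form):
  $q \vee \neg d \vee \neg g \vee \neg n$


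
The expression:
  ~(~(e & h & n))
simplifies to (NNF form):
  e & h & n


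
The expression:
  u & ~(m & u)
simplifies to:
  u & ~m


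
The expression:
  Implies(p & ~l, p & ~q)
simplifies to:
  l | ~p | ~q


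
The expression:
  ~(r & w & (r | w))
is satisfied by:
  {w: False, r: False}
  {r: True, w: False}
  {w: True, r: False}


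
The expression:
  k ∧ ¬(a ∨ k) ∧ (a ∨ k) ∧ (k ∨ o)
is never true.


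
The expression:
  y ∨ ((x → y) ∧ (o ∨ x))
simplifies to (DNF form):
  y ∨ (o ∧ ¬x)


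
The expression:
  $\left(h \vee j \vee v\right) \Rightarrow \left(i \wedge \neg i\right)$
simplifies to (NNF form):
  $\neg h \wedge \neg j \wedge \neg v$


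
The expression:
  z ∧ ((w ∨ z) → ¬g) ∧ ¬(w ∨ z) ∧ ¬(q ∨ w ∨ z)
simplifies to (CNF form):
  False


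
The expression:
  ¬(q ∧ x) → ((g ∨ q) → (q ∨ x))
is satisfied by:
  {x: True, q: True, g: False}
  {x: True, g: False, q: False}
  {q: True, g: False, x: False}
  {q: False, g: False, x: False}
  {x: True, q: True, g: True}
  {x: True, g: True, q: False}
  {q: True, g: True, x: False}


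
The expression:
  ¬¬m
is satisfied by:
  {m: True}


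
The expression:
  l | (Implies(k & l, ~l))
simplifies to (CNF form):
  True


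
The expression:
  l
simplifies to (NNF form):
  l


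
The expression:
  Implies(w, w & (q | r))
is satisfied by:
  {r: True, q: True, w: False}
  {r: True, w: False, q: False}
  {q: True, w: False, r: False}
  {q: False, w: False, r: False}
  {r: True, q: True, w: True}
  {r: True, w: True, q: False}
  {q: True, w: True, r: False}


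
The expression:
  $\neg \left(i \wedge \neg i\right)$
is always true.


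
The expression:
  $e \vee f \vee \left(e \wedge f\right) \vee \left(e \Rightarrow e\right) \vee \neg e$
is always true.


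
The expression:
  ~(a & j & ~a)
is always true.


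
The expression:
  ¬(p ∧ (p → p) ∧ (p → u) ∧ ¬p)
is always true.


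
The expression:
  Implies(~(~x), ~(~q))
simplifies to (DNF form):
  q | ~x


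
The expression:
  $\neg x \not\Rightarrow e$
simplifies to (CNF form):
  $\neg e \wedge \neg x$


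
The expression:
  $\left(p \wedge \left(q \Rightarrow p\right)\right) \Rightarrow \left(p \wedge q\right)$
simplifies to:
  $q \vee \neg p$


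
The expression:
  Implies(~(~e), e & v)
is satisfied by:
  {v: True, e: False}
  {e: False, v: False}
  {e: True, v: True}


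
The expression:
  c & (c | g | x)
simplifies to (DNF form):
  c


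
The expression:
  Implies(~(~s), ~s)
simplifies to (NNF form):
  ~s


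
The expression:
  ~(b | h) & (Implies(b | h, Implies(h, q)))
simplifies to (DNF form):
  ~b & ~h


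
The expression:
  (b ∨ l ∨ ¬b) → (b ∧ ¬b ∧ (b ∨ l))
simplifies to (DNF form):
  False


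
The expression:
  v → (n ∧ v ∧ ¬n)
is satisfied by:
  {v: False}


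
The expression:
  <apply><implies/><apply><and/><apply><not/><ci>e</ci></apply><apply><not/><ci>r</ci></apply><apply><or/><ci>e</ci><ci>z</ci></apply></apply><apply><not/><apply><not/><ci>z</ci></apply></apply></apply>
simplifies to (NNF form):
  <true/>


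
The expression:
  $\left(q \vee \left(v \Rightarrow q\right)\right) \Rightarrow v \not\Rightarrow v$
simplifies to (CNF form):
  $v \wedge \neg q$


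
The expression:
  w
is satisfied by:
  {w: True}


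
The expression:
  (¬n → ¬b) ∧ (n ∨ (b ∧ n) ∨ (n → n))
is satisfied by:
  {n: True, b: False}
  {b: False, n: False}
  {b: True, n: True}


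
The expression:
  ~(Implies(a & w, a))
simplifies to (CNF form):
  False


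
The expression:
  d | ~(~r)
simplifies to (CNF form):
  d | r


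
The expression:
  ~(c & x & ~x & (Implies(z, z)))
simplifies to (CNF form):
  True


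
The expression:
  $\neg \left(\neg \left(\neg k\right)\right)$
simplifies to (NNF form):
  $\neg k$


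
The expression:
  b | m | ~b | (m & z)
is always true.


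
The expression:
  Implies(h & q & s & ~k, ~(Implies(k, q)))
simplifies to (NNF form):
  k | ~h | ~q | ~s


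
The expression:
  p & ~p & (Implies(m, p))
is never true.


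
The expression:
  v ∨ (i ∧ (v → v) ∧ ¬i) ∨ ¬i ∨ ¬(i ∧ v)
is always true.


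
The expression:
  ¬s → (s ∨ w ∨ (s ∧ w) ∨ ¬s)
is always true.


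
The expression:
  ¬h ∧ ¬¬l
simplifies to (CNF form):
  l ∧ ¬h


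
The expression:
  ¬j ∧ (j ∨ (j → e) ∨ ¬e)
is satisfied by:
  {j: False}


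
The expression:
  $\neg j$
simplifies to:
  $\neg j$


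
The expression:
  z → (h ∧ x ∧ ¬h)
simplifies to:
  ¬z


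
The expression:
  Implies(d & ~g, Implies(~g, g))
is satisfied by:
  {g: True, d: False}
  {d: False, g: False}
  {d: True, g: True}


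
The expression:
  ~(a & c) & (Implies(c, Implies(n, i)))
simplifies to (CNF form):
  (~a | ~c) & (i | ~a | ~c) & (i | ~c | ~n) & (~a | ~c | ~n)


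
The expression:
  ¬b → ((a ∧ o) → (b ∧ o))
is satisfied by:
  {b: True, o: False, a: False}
  {o: False, a: False, b: False}
  {b: True, a: True, o: False}
  {a: True, o: False, b: False}
  {b: True, o: True, a: False}
  {o: True, b: False, a: False}
  {b: True, a: True, o: True}


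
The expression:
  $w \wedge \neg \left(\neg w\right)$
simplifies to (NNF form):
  $w$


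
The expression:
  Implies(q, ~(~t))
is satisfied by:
  {t: True, q: False}
  {q: False, t: False}
  {q: True, t: True}


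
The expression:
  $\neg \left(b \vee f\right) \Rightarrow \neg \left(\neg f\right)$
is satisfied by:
  {b: True, f: True}
  {b: True, f: False}
  {f: True, b: False}


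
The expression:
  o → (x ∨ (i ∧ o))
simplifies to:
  i ∨ x ∨ ¬o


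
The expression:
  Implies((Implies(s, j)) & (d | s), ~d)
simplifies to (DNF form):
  ~d | (s & ~j)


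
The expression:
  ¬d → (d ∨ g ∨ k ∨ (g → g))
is always true.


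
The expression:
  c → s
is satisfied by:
  {s: True, c: False}
  {c: False, s: False}
  {c: True, s: True}


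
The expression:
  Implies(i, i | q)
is always true.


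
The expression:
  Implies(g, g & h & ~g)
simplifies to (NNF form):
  ~g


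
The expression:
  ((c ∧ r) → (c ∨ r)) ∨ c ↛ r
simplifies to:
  True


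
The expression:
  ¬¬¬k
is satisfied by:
  {k: False}


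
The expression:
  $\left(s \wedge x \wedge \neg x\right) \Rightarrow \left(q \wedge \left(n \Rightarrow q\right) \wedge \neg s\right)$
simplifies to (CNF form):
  $\text{True}$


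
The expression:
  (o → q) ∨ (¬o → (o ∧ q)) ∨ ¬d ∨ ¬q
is always true.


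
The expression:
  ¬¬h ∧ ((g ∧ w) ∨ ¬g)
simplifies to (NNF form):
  h ∧ (w ∨ ¬g)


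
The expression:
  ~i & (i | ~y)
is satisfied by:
  {i: False, y: False}


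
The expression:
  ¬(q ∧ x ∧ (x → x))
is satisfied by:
  {q: False, x: False}
  {x: True, q: False}
  {q: True, x: False}


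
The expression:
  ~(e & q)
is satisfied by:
  {e: False, q: False}
  {q: True, e: False}
  {e: True, q: False}


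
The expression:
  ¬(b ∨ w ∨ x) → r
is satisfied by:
  {r: True, b: True, w: True, x: True}
  {r: True, b: True, w: True, x: False}
  {r: True, b: True, x: True, w: False}
  {r: True, b: True, x: False, w: False}
  {r: True, w: True, x: True, b: False}
  {r: True, w: True, x: False, b: False}
  {r: True, w: False, x: True, b: False}
  {r: True, w: False, x: False, b: False}
  {b: True, w: True, x: True, r: False}
  {b: True, w: True, x: False, r: False}
  {b: True, x: True, w: False, r: False}
  {b: True, x: False, w: False, r: False}
  {w: True, x: True, b: False, r: False}
  {w: True, b: False, x: False, r: False}
  {x: True, b: False, w: False, r: False}


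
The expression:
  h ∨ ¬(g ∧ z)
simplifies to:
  h ∨ ¬g ∨ ¬z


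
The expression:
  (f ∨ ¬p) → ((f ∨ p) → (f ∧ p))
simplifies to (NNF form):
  p ∨ ¬f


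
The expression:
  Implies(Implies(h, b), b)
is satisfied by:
  {b: True, h: True}
  {b: True, h: False}
  {h: True, b: False}


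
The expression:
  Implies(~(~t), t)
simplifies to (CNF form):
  True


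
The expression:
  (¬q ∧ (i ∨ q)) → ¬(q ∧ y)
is always true.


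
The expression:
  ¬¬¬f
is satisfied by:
  {f: False}


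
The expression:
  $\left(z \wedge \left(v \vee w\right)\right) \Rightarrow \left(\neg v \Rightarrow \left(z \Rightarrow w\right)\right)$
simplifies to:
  $\text{True}$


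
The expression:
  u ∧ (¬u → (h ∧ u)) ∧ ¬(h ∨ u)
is never true.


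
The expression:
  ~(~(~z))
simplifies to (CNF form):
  ~z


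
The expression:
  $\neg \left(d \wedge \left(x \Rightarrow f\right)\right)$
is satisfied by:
  {x: True, d: False, f: False}
  {x: False, d: False, f: False}
  {f: True, x: True, d: False}
  {f: True, x: False, d: False}
  {d: True, x: True, f: False}


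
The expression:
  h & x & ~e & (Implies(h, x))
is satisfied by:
  {h: True, x: True, e: False}


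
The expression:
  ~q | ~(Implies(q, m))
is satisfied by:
  {m: False, q: False}
  {q: True, m: False}
  {m: True, q: False}


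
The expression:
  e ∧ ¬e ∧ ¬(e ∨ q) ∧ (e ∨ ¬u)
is never true.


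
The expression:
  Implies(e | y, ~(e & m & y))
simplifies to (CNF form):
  ~e | ~m | ~y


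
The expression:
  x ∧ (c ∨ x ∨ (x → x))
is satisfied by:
  {x: True}


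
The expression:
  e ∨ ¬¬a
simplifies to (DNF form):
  a ∨ e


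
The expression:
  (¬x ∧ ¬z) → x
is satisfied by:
  {x: True, z: True}
  {x: True, z: False}
  {z: True, x: False}


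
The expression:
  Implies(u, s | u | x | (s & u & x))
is always true.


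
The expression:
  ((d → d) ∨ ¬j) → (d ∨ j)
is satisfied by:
  {d: True, j: True}
  {d: True, j: False}
  {j: True, d: False}


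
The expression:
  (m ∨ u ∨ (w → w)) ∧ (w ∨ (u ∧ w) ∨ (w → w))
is always true.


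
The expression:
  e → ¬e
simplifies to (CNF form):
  ¬e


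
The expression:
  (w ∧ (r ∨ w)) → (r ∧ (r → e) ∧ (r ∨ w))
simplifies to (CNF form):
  (e ∨ ¬w) ∧ (r ∨ ¬w)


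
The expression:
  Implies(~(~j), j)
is always true.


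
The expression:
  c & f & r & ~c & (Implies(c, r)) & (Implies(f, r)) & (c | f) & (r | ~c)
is never true.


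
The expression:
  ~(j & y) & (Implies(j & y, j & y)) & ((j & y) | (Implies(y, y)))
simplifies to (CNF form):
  ~j | ~y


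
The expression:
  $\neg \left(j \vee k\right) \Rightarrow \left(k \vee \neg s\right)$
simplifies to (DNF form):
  $j \vee k \vee \neg s$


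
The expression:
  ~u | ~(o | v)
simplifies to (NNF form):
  ~u | (~o & ~v)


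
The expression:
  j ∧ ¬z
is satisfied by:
  {j: True, z: False}


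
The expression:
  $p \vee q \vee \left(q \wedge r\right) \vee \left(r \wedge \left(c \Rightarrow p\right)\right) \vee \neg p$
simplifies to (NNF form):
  $\text{True}$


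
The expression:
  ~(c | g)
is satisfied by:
  {g: False, c: False}


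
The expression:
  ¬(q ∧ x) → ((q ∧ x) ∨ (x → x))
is always true.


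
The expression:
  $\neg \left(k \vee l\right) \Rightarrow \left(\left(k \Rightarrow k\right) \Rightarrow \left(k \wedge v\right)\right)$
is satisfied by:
  {k: True, l: True}
  {k: True, l: False}
  {l: True, k: False}


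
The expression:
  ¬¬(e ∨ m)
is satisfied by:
  {m: True, e: True}
  {m: True, e: False}
  {e: True, m: False}


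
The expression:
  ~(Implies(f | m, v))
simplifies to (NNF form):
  ~v & (f | m)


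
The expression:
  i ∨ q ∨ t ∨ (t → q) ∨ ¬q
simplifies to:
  True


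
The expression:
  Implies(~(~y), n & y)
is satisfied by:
  {n: True, y: False}
  {y: False, n: False}
  {y: True, n: True}


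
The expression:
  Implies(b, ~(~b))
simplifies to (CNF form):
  True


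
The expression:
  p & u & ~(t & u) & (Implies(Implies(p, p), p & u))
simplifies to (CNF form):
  p & u & ~t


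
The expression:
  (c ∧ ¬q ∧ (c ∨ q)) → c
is always true.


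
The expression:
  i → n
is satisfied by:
  {n: True, i: False}
  {i: False, n: False}
  {i: True, n: True}


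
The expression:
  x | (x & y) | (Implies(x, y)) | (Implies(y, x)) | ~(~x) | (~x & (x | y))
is always true.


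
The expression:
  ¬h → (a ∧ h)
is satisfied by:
  {h: True}


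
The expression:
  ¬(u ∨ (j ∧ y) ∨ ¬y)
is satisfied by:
  {y: True, u: False, j: False}


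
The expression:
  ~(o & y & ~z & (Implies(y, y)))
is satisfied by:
  {z: True, o: False, y: False}
  {o: False, y: False, z: False}
  {y: True, z: True, o: False}
  {y: True, o: False, z: False}
  {z: True, o: True, y: False}
  {o: True, z: False, y: False}
  {y: True, o: True, z: True}


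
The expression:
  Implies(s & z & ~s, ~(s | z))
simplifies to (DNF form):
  True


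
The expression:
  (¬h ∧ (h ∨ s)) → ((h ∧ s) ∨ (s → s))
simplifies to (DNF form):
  True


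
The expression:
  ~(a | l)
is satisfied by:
  {l: False, a: False}


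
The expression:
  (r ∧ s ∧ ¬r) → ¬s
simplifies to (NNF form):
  True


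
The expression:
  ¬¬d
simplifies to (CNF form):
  d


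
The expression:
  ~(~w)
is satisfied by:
  {w: True}


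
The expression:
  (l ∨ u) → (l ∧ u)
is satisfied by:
  {l: False, u: False}
  {u: True, l: True}


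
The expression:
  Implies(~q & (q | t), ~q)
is always true.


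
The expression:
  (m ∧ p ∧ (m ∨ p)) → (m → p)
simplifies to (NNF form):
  True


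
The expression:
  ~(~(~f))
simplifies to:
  ~f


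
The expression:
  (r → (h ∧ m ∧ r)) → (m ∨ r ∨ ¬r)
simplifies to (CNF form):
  True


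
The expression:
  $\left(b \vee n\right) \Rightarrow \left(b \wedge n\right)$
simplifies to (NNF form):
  $\left(b \wedge n\right) \vee \left(\neg b \wedge \neg n\right)$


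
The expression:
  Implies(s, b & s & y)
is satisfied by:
  {b: True, y: True, s: False}
  {b: True, y: False, s: False}
  {y: True, b: False, s: False}
  {b: False, y: False, s: False}
  {b: True, s: True, y: True}


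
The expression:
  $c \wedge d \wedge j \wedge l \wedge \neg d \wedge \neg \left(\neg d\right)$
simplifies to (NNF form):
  $\text{False}$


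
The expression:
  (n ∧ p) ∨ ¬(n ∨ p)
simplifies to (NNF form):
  (n ∧ p) ∨ (¬n ∧ ¬p)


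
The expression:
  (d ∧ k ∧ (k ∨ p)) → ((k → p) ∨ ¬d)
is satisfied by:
  {p: True, k: False, d: False}
  {k: False, d: False, p: False}
  {d: True, p: True, k: False}
  {d: True, k: False, p: False}
  {p: True, k: True, d: False}
  {k: True, p: False, d: False}
  {d: True, k: True, p: True}


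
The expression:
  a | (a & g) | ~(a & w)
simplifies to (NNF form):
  True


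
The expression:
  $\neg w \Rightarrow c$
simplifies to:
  $c \vee w$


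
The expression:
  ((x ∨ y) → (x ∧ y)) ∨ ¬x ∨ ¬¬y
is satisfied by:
  {y: True, x: False}
  {x: False, y: False}
  {x: True, y: True}


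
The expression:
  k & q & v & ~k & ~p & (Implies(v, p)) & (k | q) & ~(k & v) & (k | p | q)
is never true.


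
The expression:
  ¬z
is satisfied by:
  {z: False}


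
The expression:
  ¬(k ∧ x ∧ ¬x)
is always true.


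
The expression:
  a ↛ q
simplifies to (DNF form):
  a ∧ ¬q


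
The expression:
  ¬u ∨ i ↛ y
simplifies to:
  (i ∧ ¬y) ∨ ¬u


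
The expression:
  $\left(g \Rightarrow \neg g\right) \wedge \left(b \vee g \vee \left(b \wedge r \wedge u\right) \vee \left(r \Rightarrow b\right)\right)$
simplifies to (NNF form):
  $\neg g \wedge \left(b \vee \neg r\right)$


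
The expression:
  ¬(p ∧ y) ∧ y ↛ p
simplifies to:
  y ∧ ¬p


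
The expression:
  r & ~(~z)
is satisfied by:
  {r: True, z: True}


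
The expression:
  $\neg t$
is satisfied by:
  {t: False}


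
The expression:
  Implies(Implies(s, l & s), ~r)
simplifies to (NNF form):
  ~r | (s & ~l)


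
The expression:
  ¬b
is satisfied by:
  {b: False}


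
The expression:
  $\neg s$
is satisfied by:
  {s: False}


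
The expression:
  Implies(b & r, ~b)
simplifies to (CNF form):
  ~b | ~r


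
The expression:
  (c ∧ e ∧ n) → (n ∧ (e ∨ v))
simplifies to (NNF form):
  True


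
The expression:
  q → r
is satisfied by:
  {r: True, q: False}
  {q: False, r: False}
  {q: True, r: True}


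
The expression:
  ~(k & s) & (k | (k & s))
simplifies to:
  k & ~s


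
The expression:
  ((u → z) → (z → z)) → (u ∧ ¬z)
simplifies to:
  u ∧ ¬z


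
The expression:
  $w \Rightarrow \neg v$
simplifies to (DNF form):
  $\neg v \vee \neg w$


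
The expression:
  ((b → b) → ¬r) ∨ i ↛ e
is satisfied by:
  {i: True, e: False, r: False}
  {e: False, r: False, i: False}
  {i: True, e: True, r: False}
  {e: True, i: False, r: False}
  {r: True, i: True, e: False}


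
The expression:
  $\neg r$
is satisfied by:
  {r: False}


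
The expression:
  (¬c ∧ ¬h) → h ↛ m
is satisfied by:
  {c: True, h: True}
  {c: True, h: False}
  {h: True, c: False}


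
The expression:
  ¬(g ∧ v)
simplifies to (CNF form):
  ¬g ∨ ¬v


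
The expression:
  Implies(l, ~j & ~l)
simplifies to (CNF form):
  ~l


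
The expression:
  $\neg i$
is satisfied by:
  {i: False}


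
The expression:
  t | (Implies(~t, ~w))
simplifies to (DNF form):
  t | ~w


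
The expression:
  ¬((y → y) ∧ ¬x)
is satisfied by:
  {x: True}


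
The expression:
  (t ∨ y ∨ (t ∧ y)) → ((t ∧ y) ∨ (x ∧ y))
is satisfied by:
  {x: True, y: False, t: False}
  {y: False, t: False, x: False}
  {x: True, y: True, t: False}
  {x: True, t: True, y: True}
  {t: True, y: True, x: False}


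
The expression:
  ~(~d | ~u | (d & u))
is never true.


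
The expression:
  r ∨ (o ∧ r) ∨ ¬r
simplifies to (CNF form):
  True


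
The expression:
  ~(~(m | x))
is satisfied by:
  {x: True, m: True}
  {x: True, m: False}
  {m: True, x: False}


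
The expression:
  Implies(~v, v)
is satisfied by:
  {v: True}


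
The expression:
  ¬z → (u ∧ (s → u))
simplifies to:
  u ∨ z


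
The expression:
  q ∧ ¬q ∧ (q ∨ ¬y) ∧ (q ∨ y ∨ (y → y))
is never true.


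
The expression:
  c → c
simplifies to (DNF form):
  True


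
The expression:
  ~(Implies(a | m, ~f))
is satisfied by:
  {a: True, m: True, f: True}
  {a: True, f: True, m: False}
  {m: True, f: True, a: False}


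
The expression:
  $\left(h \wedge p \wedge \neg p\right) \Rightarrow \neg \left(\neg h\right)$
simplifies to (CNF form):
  $\text{True}$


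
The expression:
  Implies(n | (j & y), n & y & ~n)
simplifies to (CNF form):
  ~n & (~j | ~y)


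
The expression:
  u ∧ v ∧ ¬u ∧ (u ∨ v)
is never true.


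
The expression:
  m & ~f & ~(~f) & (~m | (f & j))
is never true.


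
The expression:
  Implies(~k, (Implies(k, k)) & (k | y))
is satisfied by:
  {y: True, k: True}
  {y: True, k: False}
  {k: True, y: False}


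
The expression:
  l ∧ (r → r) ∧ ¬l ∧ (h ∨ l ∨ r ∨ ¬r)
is never true.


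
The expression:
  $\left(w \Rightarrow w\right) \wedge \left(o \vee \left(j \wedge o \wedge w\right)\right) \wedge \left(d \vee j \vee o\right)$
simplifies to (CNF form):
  $o$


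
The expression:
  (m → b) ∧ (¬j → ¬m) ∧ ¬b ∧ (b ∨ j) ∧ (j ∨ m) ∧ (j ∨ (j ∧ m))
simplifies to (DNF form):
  j ∧ ¬b ∧ ¬m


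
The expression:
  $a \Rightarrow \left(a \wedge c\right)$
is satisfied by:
  {c: True, a: False}
  {a: False, c: False}
  {a: True, c: True}


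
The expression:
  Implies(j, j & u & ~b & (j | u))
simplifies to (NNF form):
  ~j | (u & ~b)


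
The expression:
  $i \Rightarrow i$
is always true.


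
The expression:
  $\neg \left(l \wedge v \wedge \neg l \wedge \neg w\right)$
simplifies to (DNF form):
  $\text{True}$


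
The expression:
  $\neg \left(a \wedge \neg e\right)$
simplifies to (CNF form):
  $e \vee \neg a$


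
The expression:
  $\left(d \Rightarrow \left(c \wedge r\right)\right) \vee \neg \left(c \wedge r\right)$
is always true.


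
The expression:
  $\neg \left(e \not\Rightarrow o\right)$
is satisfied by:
  {o: True, e: False}
  {e: False, o: False}
  {e: True, o: True}


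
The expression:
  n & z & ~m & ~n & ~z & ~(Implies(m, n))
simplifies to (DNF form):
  False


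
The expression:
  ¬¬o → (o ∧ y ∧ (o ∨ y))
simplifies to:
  y ∨ ¬o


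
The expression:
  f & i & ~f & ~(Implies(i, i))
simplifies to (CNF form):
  False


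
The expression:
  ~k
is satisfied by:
  {k: False}


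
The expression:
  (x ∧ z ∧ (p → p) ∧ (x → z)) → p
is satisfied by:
  {p: True, z: False, x: False}
  {p: False, z: False, x: False}
  {x: True, p: True, z: False}
  {x: True, p: False, z: False}
  {z: True, p: True, x: False}
  {z: True, p: False, x: False}
  {z: True, x: True, p: True}


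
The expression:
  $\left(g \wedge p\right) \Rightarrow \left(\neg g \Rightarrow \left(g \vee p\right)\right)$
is always true.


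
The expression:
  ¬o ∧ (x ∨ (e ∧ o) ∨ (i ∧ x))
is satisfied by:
  {x: True, o: False}


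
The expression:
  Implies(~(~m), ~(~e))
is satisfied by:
  {e: True, m: False}
  {m: False, e: False}
  {m: True, e: True}


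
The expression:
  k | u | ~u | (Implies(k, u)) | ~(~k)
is always true.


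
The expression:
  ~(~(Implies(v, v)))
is always true.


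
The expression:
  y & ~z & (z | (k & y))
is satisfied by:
  {y: True, k: True, z: False}


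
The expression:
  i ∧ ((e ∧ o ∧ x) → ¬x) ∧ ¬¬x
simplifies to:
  i ∧ x ∧ (¬e ∨ ¬o)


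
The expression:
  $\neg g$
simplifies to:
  $\neg g$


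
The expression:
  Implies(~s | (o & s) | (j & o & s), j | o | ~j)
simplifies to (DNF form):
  True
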